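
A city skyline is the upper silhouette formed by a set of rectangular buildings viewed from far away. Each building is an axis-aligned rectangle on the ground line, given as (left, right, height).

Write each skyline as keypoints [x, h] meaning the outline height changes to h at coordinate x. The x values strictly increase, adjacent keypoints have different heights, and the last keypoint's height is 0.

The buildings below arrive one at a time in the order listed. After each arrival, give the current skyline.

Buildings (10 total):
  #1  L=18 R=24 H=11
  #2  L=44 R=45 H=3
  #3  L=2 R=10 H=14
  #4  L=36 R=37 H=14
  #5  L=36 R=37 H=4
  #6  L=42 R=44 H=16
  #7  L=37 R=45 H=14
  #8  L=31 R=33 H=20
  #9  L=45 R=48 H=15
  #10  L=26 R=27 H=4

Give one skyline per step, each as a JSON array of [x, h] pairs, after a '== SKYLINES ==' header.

== SKYLINES ==
[[18,11],[24,0]]
[[18,11],[24,0],[44,3],[45,0]]
[[2,14],[10,0],[18,11],[24,0],[44,3],[45,0]]
[[2,14],[10,0],[18,11],[24,0],[36,14],[37,0],[44,3],[45,0]]
[[2,14],[10,0],[18,11],[24,0],[36,14],[37,0],[44,3],[45,0]]
[[2,14],[10,0],[18,11],[24,0],[36,14],[37,0],[42,16],[44,3],[45,0]]
[[2,14],[10,0],[18,11],[24,0],[36,14],[42,16],[44,14],[45,0]]
[[2,14],[10,0],[18,11],[24,0],[31,20],[33,0],[36,14],[42,16],[44,14],[45,0]]
[[2,14],[10,0],[18,11],[24,0],[31,20],[33,0],[36,14],[42,16],[44,14],[45,15],[48,0]]
[[2,14],[10,0],[18,11],[24,0],[26,4],[27,0],[31,20],[33,0],[36,14],[42,16],[44,14],[45,15],[48,0]]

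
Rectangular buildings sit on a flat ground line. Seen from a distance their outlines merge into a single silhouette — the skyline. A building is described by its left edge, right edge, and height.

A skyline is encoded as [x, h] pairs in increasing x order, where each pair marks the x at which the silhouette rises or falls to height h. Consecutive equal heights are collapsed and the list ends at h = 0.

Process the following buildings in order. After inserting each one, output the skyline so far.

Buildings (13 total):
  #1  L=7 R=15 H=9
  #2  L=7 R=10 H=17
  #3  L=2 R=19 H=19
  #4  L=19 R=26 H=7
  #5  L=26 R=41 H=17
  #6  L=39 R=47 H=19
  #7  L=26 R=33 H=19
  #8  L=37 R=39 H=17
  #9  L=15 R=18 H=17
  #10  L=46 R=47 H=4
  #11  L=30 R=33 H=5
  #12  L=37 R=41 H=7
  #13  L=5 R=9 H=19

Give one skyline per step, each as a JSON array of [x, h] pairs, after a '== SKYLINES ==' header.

== SKYLINES ==
[[7,9],[15,0]]
[[7,17],[10,9],[15,0]]
[[2,19],[19,0]]
[[2,19],[19,7],[26,0]]
[[2,19],[19,7],[26,17],[41,0]]
[[2,19],[19,7],[26,17],[39,19],[47,0]]
[[2,19],[19,7],[26,19],[33,17],[39,19],[47,0]]
[[2,19],[19,7],[26,19],[33,17],[39,19],[47,0]]
[[2,19],[19,7],[26,19],[33,17],[39,19],[47,0]]
[[2,19],[19,7],[26,19],[33,17],[39,19],[47,0]]
[[2,19],[19,7],[26,19],[33,17],[39,19],[47,0]]
[[2,19],[19,7],[26,19],[33,17],[39,19],[47,0]]
[[2,19],[19,7],[26,19],[33,17],[39,19],[47,0]]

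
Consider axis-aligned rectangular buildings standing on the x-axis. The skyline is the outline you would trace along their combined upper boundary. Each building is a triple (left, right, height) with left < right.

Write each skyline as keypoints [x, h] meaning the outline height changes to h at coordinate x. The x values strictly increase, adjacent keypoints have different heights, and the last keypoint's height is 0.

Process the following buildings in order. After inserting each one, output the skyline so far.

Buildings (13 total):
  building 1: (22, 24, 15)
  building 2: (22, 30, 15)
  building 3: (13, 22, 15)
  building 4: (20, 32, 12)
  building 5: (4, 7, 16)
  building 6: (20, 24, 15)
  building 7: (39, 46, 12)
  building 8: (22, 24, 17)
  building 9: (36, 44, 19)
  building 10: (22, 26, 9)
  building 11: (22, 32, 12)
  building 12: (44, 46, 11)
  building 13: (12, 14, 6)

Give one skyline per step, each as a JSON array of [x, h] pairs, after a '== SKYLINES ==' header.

== SKYLINES ==
[[22,15],[24,0]]
[[22,15],[30,0]]
[[13,15],[30,0]]
[[13,15],[30,12],[32,0]]
[[4,16],[7,0],[13,15],[30,12],[32,0]]
[[4,16],[7,0],[13,15],[30,12],[32,0]]
[[4,16],[7,0],[13,15],[30,12],[32,0],[39,12],[46,0]]
[[4,16],[7,0],[13,15],[22,17],[24,15],[30,12],[32,0],[39,12],[46,0]]
[[4,16],[7,0],[13,15],[22,17],[24,15],[30,12],[32,0],[36,19],[44,12],[46,0]]
[[4,16],[7,0],[13,15],[22,17],[24,15],[30,12],[32,0],[36,19],[44,12],[46,0]]
[[4,16],[7,0],[13,15],[22,17],[24,15],[30,12],[32,0],[36,19],[44,12],[46,0]]
[[4,16],[7,0],[13,15],[22,17],[24,15],[30,12],[32,0],[36,19],[44,12],[46,0]]
[[4,16],[7,0],[12,6],[13,15],[22,17],[24,15],[30,12],[32,0],[36,19],[44,12],[46,0]]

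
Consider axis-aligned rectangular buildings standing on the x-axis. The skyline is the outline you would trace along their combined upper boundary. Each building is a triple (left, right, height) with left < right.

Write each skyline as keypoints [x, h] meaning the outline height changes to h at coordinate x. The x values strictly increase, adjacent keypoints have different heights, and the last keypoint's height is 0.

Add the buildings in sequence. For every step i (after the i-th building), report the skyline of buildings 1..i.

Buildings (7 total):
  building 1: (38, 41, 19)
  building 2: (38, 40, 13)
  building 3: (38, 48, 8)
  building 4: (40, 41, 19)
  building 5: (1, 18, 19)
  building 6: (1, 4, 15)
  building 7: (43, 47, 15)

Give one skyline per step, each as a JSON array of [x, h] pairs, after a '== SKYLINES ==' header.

== SKYLINES ==
[[38,19],[41,0]]
[[38,19],[41,0]]
[[38,19],[41,8],[48,0]]
[[38,19],[41,8],[48,0]]
[[1,19],[18,0],[38,19],[41,8],[48,0]]
[[1,19],[18,0],[38,19],[41,8],[48,0]]
[[1,19],[18,0],[38,19],[41,8],[43,15],[47,8],[48,0]]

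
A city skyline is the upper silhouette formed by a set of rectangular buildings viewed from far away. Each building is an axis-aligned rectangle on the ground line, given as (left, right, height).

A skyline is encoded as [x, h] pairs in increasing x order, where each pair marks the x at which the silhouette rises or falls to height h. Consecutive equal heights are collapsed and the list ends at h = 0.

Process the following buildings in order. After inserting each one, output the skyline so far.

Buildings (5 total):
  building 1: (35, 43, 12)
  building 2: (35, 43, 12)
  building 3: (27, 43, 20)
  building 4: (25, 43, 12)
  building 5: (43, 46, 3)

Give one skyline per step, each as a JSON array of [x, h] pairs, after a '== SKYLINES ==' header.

== SKYLINES ==
[[35,12],[43,0]]
[[35,12],[43,0]]
[[27,20],[43,0]]
[[25,12],[27,20],[43,0]]
[[25,12],[27,20],[43,3],[46,0]]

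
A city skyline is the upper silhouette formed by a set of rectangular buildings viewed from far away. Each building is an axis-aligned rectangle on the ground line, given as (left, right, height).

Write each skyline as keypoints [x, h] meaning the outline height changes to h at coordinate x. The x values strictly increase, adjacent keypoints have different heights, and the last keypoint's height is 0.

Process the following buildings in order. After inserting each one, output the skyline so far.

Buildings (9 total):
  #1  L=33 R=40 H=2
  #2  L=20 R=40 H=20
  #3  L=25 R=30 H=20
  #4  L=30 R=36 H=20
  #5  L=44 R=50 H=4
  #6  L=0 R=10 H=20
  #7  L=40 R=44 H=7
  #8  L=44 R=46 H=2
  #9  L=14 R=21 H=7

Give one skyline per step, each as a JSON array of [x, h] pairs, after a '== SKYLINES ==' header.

== SKYLINES ==
[[33,2],[40,0]]
[[20,20],[40,0]]
[[20,20],[40,0]]
[[20,20],[40,0]]
[[20,20],[40,0],[44,4],[50,0]]
[[0,20],[10,0],[20,20],[40,0],[44,4],[50,0]]
[[0,20],[10,0],[20,20],[40,7],[44,4],[50,0]]
[[0,20],[10,0],[20,20],[40,7],[44,4],[50,0]]
[[0,20],[10,0],[14,7],[20,20],[40,7],[44,4],[50,0]]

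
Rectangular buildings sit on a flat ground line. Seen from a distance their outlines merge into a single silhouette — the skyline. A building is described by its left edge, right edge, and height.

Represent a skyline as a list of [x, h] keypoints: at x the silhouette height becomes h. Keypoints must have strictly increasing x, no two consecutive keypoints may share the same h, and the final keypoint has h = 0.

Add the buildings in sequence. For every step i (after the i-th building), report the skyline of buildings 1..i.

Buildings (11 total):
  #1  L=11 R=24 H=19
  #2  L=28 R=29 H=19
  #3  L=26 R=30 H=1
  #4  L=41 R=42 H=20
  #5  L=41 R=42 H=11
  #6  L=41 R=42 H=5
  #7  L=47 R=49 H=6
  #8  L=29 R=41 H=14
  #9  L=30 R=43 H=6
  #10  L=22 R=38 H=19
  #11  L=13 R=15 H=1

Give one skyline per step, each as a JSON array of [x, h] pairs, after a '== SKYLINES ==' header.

== SKYLINES ==
[[11,19],[24,0]]
[[11,19],[24,0],[28,19],[29,0]]
[[11,19],[24,0],[26,1],[28,19],[29,1],[30,0]]
[[11,19],[24,0],[26,1],[28,19],[29,1],[30,0],[41,20],[42,0]]
[[11,19],[24,0],[26,1],[28,19],[29,1],[30,0],[41,20],[42,0]]
[[11,19],[24,0],[26,1],[28,19],[29,1],[30,0],[41,20],[42,0]]
[[11,19],[24,0],[26,1],[28,19],[29,1],[30,0],[41,20],[42,0],[47,6],[49,0]]
[[11,19],[24,0],[26,1],[28,19],[29,14],[41,20],[42,0],[47,6],[49,0]]
[[11,19],[24,0],[26,1],[28,19],[29,14],[41,20],[42,6],[43,0],[47,6],[49,0]]
[[11,19],[38,14],[41,20],[42,6],[43,0],[47,6],[49,0]]
[[11,19],[38,14],[41,20],[42,6],[43,0],[47,6],[49,0]]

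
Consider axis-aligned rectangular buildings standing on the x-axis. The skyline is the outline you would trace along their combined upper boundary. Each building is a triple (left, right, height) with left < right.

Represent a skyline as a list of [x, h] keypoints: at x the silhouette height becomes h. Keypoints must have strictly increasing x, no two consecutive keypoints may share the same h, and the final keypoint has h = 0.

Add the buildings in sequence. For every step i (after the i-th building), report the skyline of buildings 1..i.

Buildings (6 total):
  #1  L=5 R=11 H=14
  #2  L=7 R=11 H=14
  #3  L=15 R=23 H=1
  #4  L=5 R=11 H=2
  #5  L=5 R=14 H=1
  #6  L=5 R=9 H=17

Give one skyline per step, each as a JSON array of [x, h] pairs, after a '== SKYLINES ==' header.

== SKYLINES ==
[[5,14],[11,0]]
[[5,14],[11,0]]
[[5,14],[11,0],[15,1],[23,0]]
[[5,14],[11,0],[15,1],[23,0]]
[[5,14],[11,1],[14,0],[15,1],[23,0]]
[[5,17],[9,14],[11,1],[14,0],[15,1],[23,0]]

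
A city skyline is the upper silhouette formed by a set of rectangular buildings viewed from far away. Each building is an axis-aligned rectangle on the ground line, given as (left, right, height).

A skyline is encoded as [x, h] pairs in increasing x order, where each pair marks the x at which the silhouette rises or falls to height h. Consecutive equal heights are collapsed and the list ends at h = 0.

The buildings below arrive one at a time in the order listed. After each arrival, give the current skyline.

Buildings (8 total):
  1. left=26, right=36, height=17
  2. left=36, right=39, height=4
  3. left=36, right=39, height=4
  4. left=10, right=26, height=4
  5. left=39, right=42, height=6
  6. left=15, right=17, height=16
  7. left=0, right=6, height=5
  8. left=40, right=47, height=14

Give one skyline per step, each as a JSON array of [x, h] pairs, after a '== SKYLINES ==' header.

== SKYLINES ==
[[26,17],[36,0]]
[[26,17],[36,4],[39,0]]
[[26,17],[36,4],[39,0]]
[[10,4],[26,17],[36,4],[39,0]]
[[10,4],[26,17],[36,4],[39,6],[42,0]]
[[10,4],[15,16],[17,4],[26,17],[36,4],[39,6],[42,0]]
[[0,5],[6,0],[10,4],[15,16],[17,4],[26,17],[36,4],[39,6],[42,0]]
[[0,5],[6,0],[10,4],[15,16],[17,4],[26,17],[36,4],[39,6],[40,14],[47,0]]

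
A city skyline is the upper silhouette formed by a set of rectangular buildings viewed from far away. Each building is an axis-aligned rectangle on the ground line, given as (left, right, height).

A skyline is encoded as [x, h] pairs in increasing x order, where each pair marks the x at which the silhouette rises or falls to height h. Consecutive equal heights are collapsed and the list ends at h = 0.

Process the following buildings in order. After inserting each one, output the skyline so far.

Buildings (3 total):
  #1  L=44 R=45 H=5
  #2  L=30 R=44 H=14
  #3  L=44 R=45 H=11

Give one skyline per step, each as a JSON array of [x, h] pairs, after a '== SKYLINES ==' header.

== SKYLINES ==
[[44,5],[45,0]]
[[30,14],[44,5],[45,0]]
[[30,14],[44,11],[45,0]]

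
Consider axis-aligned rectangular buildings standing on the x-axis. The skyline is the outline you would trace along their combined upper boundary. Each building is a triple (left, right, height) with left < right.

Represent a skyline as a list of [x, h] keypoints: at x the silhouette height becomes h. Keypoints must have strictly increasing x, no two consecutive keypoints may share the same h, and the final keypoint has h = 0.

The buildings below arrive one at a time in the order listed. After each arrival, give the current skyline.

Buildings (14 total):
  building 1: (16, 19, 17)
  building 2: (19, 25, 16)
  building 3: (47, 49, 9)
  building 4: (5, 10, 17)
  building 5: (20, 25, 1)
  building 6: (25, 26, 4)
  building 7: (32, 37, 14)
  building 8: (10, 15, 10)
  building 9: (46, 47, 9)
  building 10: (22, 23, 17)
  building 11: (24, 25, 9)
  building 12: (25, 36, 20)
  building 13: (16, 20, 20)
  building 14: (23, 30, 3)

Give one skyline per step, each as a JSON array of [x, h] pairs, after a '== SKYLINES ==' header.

== SKYLINES ==
[[16,17],[19,0]]
[[16,17],[19,16],[25,0]]
[[16,17],[19,16],[25,0],[47,9],[49,0]]
[[5,17],[10,0],[16,17],[19,16],[25,0],[47,9],[49,0]]
[[5,17],[10,0],[16,17],[19,16],[25,0],[47,9],[49,0]]
[[5,17],[10,0],[16,17],[19,16],[25,4],[26,0],[47,9],[49,0]]
[[5,17],[10,0],[16,17],[19,16],[25,4],[26,0],[32,14],[37,0],[47,9],[49,0]]
[[5,17],[10,10],[15,0],[16,17],[19,16],[25,4],[26,0],[32,14],[37,0],[47,9],[49,0]]
[[5,17],[10,10],[15,0],[16,17],[19,16],[25,4],[26,0],[32,14],[37,0],[46,9],[49,0]]
[[5,17],[10,10],[15,0],[16,17],[19,16],[22,17],[23,16],[25,4],[26,0],[32,14],[37,0],[46,9],[49,0]]
[[5,17],[10,10],[15,0],[16,17],[19,16],[22,17],[23,16],[25,4],[26,0],[32,14],[37,0],[46,9],[49,0]]
[[5,17],[10,10],[15,0],[16,17],[19,16],[22,17],[23,16],[25,20],[36,14],[37,0],[46,9],[49,0]]
[[5,17],[10,10],[15,0],[16,20],[20,16],[22,17],[23,16],[25,20],[36,14],[37,0],[46,9],[49,0]]
[[5,17],[10,10],[15,0],[16,20],[20,16],[22,17],[23,16],[25,20],[36,14],[37,0],[46,9],[49,0]]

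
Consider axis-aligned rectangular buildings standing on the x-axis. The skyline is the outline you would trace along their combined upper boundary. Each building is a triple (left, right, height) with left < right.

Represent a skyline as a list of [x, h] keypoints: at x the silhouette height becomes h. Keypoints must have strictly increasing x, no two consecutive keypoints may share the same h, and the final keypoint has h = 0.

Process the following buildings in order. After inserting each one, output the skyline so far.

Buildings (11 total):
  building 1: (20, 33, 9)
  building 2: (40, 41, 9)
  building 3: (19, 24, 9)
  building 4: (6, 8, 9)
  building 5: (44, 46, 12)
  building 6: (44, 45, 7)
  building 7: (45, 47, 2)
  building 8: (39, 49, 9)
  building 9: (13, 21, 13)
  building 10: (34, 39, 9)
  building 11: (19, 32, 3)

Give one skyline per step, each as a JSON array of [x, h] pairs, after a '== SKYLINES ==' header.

== SKYLINES ==
[[20,9],[33,0]]
[[20,9],[33,0],[40,9],[41,0]]
[[19,9],[33,0],[40,9],[41,0]]
[[6,9],[8,0],[19,9],[33,0],[40,9],[41,0]]
[[6,9],[8,0],[19,9],[33,0],[40,9],[41,0],[44,12],[46,0]]
[[6,9],[8,0],[19,9],[33,0],[40,9],[41,0],[44,12],[46,0]]
[[6,9],[8,0],[19,9],[33,0],[40,9],[41,0],[44,12],[46,2],[47,0]]
[[6,9],[8,0],[19,9],[33,0],[39,9],[44,12],[46,9],[49,0]]
[[6,9],[8,0],[13,13],[21,9],[33,0],[39,9],[44,12],[46,9],[49,0]]
[[6,9],[8,0],[13,13],[21,9],[33,0],[34,9],[44,12],[46,9],[49,0]]
[[6,9],[8,0],[13,13],[21,9],[33,0],[34,9],[44,12],[46,9],[49,0]]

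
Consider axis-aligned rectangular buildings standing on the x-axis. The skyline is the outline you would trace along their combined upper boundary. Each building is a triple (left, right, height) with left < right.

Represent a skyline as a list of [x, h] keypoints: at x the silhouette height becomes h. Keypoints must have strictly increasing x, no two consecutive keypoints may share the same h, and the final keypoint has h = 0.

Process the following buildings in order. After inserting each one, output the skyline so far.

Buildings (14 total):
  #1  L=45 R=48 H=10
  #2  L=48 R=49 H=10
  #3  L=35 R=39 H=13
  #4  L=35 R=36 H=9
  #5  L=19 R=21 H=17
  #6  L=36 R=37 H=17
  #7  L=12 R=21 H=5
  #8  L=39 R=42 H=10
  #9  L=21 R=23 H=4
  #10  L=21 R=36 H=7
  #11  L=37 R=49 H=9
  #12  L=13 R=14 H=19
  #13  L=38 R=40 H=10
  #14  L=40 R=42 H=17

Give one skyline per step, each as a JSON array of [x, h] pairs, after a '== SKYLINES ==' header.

== SKYLINES ==
[[45,10],[48,0]]
[[45,10],[49,0]]
[[35,13],[39,0],[45,10],[49,0]]
[[35,13],[39,0],[45,10],[49,0]]
[[19,17],[21,0],[35,13],[39,0],[45,10],[49,0]]
[[19,17],[21,0],[35,13],[36,17],[37,13],[39,0],[45,10],[49,0]]
[[12,5],[19,17],[21,0],[35,13],[36,17],[37,13],[39,0],[45,10],[49,0]]
[[12,5],[19,17],[21,0],[35,13],[36,17],[37,13],[39,10],[42,0],[45,10],[49,0]]
[[12,5],[19,17],[21,4],[23,0],[35,13],[36,17],[37,13],[39,10],[42,0],[45,10],[49,0]]
[[12,5],[19,17],[21,7],[35,13],[36,17],[37,13],[39,10],[42,0],[45,10],[49,0]]
[[12,5],[19,17],[21,7],[35,13],[36,17],[37,13],[39,10],[42,9],[45,10],[49,0]]
[[12,5],[13,19],[14,5],[19,17],[21,7],[35,13],[36,17],[37,13],[39,10],[42,9],[45,10],[49,0]]
[[12,5],[13,19],[14,5],[19,17],[21,7],[35,13],[36,17],[37,13],[39,10],[42,9],[45,10],[49,0]]
[[12,5],[13,19],[14,5],[19,17],[21,7],[35,13],[36,17],[37,13],[39,10],[40,17],[42,9],[45,10],[49,0]]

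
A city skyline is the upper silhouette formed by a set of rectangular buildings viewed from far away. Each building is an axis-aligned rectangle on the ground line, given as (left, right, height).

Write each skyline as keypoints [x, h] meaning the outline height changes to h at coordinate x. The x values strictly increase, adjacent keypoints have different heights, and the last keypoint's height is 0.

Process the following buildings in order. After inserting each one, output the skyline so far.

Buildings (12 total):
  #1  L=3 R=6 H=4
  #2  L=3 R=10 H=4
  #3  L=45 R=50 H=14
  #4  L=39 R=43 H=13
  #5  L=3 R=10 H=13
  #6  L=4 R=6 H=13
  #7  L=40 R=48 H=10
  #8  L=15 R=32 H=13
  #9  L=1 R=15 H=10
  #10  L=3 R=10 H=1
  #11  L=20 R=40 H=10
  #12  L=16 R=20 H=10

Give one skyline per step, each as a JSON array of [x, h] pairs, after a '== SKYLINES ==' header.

== SKYLINES ==
[[3,4],[6,0]]
[[3,4],[10,0]]
[[3,4],[10,0],[45,14],[50,0]]
[[3,4],[10,0],[39,13],[43,0],[45,14],[50,0]]
[[3,13],[10,0],[39,13],[43,0],[45,14],[50,0]]
[[3,13],[10,0],[39,13],[43,0],[45,14],[50,0]]
[[3,13],[10,0],[39,13],[43,10],[45,14],[50,0]]
[[3,13],[10,0],[15,13],[32,0],[39,13],[43,10],[45,14],[50,0]]
[[1,10],[3,13],[10,10],[15,13],[32,0],[39,13],[43,10],[45,14],[50,0]]
[[1,10],[3,13],[10,10],[15,13],[32,0],[39,13],[43,10],[45,14],[50,0]]
[[1,10],[3,13],[10,10],[15,13],[32,10],[39,13],[43,10],[45,14],[50,0]]
[[1,10],[3,13],[10,10],[15,13],[32,10],[39,13],[43,10],[45,14],[50,0]]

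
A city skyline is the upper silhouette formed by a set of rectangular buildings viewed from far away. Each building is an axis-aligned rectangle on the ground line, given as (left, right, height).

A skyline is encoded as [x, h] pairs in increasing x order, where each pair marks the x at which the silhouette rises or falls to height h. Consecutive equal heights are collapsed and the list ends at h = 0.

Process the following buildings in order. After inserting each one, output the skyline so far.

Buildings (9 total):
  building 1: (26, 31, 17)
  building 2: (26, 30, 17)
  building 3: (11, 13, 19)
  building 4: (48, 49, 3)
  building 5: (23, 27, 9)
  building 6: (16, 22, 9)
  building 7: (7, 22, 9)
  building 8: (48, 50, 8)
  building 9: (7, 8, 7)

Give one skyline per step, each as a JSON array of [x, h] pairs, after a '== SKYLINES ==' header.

== SKYLINES ==
[[26,17],[31,0]]
[[26,17],[31,0]]
[[11,19],[13,0],[26,17],[31,0]]
[[11,19],[13,0],[26,17],[31,0],[48,3],[49,0]]
[[11,19],[13,0],[23,9],[26,17],[31,0],[48,3],[49,0]]
[[11,19],[13,0],[16,9],[22,0],[23,9],[26,17],[31,0],[48,3],[49,0]]
[[7,9],[11,19],[13,9],[22,0],[23,9],[26,17],[31,0],[48,3],[49,0]]
[[7,9],[11,19],[13,9],[22,0],[23,9],[26,17],[31,0],[48,8],[50,0]]
[[7,9],[11,19],[13,9],[22,0],[23,9],[26,17],[31,0],[48,8],[50,0]]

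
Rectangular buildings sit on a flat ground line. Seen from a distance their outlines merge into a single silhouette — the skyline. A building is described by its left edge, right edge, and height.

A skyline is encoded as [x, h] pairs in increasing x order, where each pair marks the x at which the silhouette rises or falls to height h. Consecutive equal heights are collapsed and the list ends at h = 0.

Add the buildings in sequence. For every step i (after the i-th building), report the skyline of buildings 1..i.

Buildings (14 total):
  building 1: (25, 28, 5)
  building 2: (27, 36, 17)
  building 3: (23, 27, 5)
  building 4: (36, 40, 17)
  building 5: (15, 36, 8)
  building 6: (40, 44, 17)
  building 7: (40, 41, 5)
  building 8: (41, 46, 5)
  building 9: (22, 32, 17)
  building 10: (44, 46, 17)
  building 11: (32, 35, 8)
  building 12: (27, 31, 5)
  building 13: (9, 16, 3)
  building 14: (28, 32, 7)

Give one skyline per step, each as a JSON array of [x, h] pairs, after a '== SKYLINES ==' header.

== SKYLINES ==
[[25,5],[28,0]]
[[25,5],[27,17],[36,0]]
[[23,5],[27,17],[36,0]]
[[23,5],[27,17],[40,0]]
[[15,8],[27,17],[40,0]]
[[15,8],[27,17],[44,0]]
[[15,8],[27,17],[44,0]]
[[15,8],[27,17],[44,5],[46,0]]
[[15,8],[22,17],[44,5],[46,0]]
[[15,8],[22,17],[46,0]]
[[15,8],[22,17],[46,0]]
[[15,8],[22,17],[46,0]]
[[9,3],[15,8],[22,17],[46,0]]
[[9,3],[15,8],[22,17],[46,0]]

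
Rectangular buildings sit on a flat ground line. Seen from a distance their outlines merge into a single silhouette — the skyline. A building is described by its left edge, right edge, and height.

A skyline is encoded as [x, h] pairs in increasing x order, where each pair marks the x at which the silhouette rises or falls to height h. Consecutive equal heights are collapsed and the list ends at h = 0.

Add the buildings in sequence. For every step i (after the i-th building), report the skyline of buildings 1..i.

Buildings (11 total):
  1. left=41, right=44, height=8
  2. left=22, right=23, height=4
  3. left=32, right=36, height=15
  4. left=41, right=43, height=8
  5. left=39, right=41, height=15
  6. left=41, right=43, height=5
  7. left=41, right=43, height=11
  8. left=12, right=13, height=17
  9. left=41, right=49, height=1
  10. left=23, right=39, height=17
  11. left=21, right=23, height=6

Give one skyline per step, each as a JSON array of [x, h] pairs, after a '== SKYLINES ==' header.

== SKYLINES ==
[[41,8],[44,0]]
[[22,4],[23,0],[41,8],[44,0]]
[[22,4],[23,0],[32,15],[36,0],[41,8],[44,0]]
[[22,4],[23,0],[32,15],[36,0],[41,8],[44,0]]
[[22,4],[23,0],[32,15],[36,0],[39,15],[41,8],[44,0]]
[[22,4],[23,0],[32,15],[36,0],[39,15],[41,8],[44,0]]
[[22,4],[23,0],[32,15],[36,0],[39,15],[41,11],[43,8],[44,0]]
[[12,17],[13,0],[22,4],[23,0],[32,15],[36,0],[39,15],[41,11],[43,8],[44,0]]
[[12,17],[13,0],[22,4],[23,0],[32,15],[36,0],[39,15],[41,11],[43,8],[44,1],[49,0]]
[[12,17],[13,0],[22,4],[23,17],[39,15],[41,11],[43,8],[44,1],[49,0]]
[[12,17],[13,0],[21,6],[23,17],[39,15],[41,11],[43,8],[44,1],[49,0]]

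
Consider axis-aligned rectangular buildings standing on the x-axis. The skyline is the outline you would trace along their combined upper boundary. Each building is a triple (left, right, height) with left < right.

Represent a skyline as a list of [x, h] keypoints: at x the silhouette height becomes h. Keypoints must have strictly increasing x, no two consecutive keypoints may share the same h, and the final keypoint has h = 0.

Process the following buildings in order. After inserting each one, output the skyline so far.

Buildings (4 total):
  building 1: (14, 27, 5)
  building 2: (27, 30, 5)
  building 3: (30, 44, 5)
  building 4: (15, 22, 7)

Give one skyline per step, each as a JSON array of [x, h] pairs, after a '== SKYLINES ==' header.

== SKYLINES ==
[[14,5],[27,0]]
[[14,5],[30,0]]
[[14,5],[44,0]]
[[14,5],[15,7],[22,5],[44,0]]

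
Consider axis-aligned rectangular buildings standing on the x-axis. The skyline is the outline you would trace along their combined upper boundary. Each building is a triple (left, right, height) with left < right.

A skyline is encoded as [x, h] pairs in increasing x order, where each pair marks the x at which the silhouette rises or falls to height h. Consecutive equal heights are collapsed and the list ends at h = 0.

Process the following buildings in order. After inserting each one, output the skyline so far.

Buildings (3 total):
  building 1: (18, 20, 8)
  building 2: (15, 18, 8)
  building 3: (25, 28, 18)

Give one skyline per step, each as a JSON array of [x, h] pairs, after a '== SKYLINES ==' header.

== SKYLINES ==
[[18,8],[20,0]]
[[15,8],[20,0]]
[[15,8],[20,0],[25,18],[28,0]]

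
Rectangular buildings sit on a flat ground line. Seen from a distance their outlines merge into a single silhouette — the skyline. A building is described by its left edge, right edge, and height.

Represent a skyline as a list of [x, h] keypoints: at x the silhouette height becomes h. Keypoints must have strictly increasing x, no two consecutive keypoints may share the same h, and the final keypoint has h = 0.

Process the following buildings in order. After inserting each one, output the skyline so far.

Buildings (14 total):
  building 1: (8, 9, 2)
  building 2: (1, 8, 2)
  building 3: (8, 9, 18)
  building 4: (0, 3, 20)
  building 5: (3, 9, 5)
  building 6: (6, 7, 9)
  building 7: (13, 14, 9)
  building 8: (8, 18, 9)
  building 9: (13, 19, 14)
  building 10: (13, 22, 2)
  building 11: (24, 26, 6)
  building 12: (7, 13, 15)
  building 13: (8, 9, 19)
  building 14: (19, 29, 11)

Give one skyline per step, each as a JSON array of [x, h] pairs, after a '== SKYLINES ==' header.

== SKYLINES ==
[[8,2],[9,0]]
[[1,2],[9,0]]
[[1,2],[8,18],[9,0]]
[[0,20],[3,2],[8,18],[9,0]]
[[0,20],[3,5],[8,18],[9,0]]
[[0,20],[3,5],[6,9],[7,5],[8,18],[9,0]]
[[0,20],[3,5],[6,9],[7,5],[8,18],[9,0],[13,9],[14,0]]
[[0,20],[3,5],[6,9],[7,5],[8,18],[9,9],[18,0]]
[[0,20],[3,5],[6,9],[7,5],[8,18],[9,9],[13,14],[19,0]]
[[0,20],[3,5],[6,9],[7,5],[8,18],[9,9],[13,14],[19,2],[22,0]]
[[0,20],[3,5],[6,9],[7,5],[8,18],[9,9],[13,14],[19,2],[22,0],[24,6],[26,0]]
[[0,20],[3,5],[6,9],[7,15],[8,18],[9,15],[13,14],[19,2],[22,0],[24,6],[26,0]]
[[0,20],[3,5],[6,9],[7,15],[8,19],[9,15],[13,14],[19,2],[22,0],[24,6],[26,0]]
[[0,20],[3,5],[6,9],[7,15],[8,19],[9,15],[13,14],[19,11],[29,0]]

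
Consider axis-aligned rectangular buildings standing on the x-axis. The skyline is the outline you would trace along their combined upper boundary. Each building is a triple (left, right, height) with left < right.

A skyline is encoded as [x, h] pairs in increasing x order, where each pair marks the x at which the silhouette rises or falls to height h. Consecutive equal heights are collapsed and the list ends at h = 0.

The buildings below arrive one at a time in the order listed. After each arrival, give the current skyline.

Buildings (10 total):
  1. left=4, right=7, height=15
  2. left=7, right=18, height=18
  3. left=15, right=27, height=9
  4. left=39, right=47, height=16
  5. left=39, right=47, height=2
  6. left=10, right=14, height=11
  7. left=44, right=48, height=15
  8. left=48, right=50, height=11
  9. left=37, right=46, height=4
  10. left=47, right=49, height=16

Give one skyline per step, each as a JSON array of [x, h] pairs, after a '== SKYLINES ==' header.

== SKYLINES ==
[[4,15],[7,0]]
[[4,15],[7,18],[18,0]]
[[4,15],[7,18],[18,9],[27,0]]
[[4,15],[7,18],[18,9],[27,0],[39,16],[47,0]]
[[4,15],[7,18],[18,9],[27,0],[39,16],[47,0]]
[[4,15],[7,18],[18,9],[27,0],[39,16],[47,0]]
[[4,15],[7,18],[18,9],[27,0],[39,16],[47,15],[48,0]]
[[4,15],[7,18],[18,9],[27,0],[39,16],[47,15],[48,11],[50,0]]
[[4,15],[7,18],[18,9],[27,0],[37,4],[39,16],[47,15],[48,11],[50,0]]
[[4,15],[7,18],[18,9],[27,0],[37,4],[39,16],[49,11],[50,0]]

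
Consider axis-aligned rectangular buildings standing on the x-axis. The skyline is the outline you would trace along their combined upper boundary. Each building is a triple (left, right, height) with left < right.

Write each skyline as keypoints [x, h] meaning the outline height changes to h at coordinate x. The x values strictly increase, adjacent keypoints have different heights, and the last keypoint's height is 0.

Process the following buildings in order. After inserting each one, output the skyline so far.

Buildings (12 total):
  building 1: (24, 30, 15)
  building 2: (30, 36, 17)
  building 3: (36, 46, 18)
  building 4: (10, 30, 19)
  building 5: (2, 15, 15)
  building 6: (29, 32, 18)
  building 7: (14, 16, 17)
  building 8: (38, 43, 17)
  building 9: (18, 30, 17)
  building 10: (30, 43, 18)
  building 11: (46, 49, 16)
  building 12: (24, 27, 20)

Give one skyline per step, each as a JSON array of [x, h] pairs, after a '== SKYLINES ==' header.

== SKYLINES ==
[[24,15],[30,0]]
[[24,15],[30,17],[36,0]]
[[24,15],[30,17],[36,18],[46,0]]
[[10,19],[30,17],[36,18],[46,0]]
[[2,15],[10,19],[30,17],[36,18],[46,0]]
[[2,15],[10,19],[30,18],[32,17],[36,18],[46,0]]
[[2,15],[10,19],[30,18],[32,17],[36,18],[46,0]]
[[2,15],[10,19],[30,18],[32,17],[36,18],[46,0]]
[[2,15],[10,19],[30,18],[32,17],[36,18],[46,0]]
[[2,15],[10,19],[30,18],[46,0]]
[[2,15],[10,19],[30,18],[46,16],[49,0]]
[[2,15],[10,19],[24,20],[27,19],[30,18],[46,16],[49,0]]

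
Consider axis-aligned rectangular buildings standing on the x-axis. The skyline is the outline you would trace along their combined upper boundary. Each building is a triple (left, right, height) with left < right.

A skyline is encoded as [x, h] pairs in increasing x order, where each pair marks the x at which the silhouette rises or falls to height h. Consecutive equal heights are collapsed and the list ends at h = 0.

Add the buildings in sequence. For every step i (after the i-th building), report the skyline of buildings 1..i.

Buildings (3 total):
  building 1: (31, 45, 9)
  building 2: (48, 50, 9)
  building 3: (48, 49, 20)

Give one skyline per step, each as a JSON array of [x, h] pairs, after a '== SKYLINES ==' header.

== SKYLINES ==
[[31,9],[45,0]]
[[31,9],[45,0],[48,9],[50,0]]
[[31,9],[45,0],[48,20],[49,9],[50,0]]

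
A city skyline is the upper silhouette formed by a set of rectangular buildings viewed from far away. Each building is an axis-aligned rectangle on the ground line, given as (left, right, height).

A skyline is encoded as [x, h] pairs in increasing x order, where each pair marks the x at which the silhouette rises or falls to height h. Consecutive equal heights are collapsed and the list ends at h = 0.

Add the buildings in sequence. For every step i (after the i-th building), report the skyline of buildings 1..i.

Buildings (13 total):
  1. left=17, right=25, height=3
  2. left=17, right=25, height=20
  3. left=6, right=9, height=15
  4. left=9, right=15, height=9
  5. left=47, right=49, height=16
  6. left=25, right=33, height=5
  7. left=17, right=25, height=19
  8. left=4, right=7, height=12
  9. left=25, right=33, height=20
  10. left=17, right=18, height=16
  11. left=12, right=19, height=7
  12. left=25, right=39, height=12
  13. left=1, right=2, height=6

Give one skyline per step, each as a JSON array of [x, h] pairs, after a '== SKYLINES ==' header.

== SKYLINES ==
[[17,3],[25,0]]
[[17,20],[25,0]]
[[6,15],[9,0],[17,20],[25,0]]
[[6,15],[9,9],[15,0],[17,20],[25,0]]
[[6,15],[9,9],[15,0],[17,20],[25,0],[47,16],[49,0]]
[[6,15],[9,9],[15,0],[17,20],[25,5],[33,0],[47,16],[49,0]]
[[6,15],[9,9],[15,0],[17,20],[25,5],[33,0],[47,16],[49,0]]
[[4,12],[6,15],[9,9],[15,0],[17,20],[25,5],[33,0],[47,16],[49,0]]
[[4,12],[6,15],[9,9],[15,0],[17,20],[33,0],[47,16],[49,0]]
[[4,12],[6,15],[9,9],[15,0],[17,20],[33,0],[47,16],[49,0]]
[[4,12],[6,15],[9,9],[15,7],[17,20],[33,0],[47,16],[49,0]]
[[4,12],[6,15],[9,9],[15,7],[17,20],[33,12],[39,0],[47,16],[49,0]]
[[1,6],[2,0],[4,12],[6,15],[9,9],[15,7],[17,20],[33,12],[39,0],[47,16],[49,0]]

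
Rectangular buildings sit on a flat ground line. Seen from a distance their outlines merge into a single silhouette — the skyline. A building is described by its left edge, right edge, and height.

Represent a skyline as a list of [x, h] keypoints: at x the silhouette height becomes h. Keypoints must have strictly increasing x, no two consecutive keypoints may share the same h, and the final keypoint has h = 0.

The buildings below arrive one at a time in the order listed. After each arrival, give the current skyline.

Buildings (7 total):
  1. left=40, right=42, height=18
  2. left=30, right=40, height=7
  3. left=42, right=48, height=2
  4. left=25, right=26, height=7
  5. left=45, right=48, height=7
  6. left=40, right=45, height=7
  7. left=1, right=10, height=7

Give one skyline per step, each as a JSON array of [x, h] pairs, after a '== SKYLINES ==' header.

== SKYLINES ==
[[40,18],[42,0]]
[[30,7],[40,18],[42,0]]
[[30,7],[40,18],[42,2],[48,0]]
[[25,7],[26,0],[30,7],[40,18],[42,2],[48,0]]
[[25,7],[26,0],[30,7],[40,18],[42,2],[45,7],[48,0]]
[[25,7],[26,0],[30,7],[40,18],[42,7],[48,0]]
[[1,7],[10,0],[25,7],[26,0],[30,7],[40,18],[42,7],[48,0]]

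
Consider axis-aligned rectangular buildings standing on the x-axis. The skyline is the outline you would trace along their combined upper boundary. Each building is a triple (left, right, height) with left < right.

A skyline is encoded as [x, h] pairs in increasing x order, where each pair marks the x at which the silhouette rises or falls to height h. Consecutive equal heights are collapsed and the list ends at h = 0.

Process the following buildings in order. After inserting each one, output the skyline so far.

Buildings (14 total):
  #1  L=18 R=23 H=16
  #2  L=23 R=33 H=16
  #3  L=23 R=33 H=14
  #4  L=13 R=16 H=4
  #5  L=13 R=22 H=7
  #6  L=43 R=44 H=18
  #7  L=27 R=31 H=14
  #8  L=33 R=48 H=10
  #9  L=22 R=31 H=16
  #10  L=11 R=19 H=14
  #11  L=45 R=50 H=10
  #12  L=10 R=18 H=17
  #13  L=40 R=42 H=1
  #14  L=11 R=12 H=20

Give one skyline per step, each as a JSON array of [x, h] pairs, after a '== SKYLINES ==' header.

== SKYLINES ==
[[18,16],[23,0]]
[[18,16],[33,0]]
[[18,16],[33,0]]
[[13,4],[16,0],[18,16],[33,0]]
[[13,7],[18,16],[33,0]]
[[13,7],[18,16],[33,0],[43,18],[44,0]]
[[13,7],[18,16],[33,0],[43,18],[44,0]]
[[13,7],[18,16],[33,10],[43,18],[44,10],[48,0]]
[[13,7],[18,16],[33,10],[43,18],[44,10],[48,0]]
[[11,14],[18,16],[33,10],[43,18],[44,10],[48,0]]
[[11,14],[18,16],[33,10],[43,18],[44,10],[50,0]]
[[10,17],[18,16],[33,10],[43,18],[44,10],[50,0]]
[[10,17],[18,16],[33,10],[43,18],[44,10],[50,0]]
[[10,17],[11,20],[12,17],[18,16],[33,10],[43,18],[44,10],[50,0]]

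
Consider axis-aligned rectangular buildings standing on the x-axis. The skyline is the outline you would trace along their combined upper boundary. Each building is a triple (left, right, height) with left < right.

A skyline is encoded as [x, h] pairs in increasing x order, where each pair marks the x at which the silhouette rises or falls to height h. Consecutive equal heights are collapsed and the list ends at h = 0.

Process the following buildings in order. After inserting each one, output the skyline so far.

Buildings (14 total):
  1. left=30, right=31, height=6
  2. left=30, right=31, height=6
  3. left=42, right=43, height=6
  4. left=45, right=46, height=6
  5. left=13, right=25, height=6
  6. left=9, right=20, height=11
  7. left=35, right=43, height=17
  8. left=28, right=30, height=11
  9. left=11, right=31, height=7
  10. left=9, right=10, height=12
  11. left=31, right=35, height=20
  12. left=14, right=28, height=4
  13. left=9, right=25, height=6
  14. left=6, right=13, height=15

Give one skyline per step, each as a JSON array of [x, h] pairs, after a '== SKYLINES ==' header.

== SKYLINES ==
[[30,6],[31,0]]
[[30,6],[31,0]]
[[30,6],[31,0],[42,6],[43,0]]
[[30,6],[31,0],[42,6],[43,0],[45,6],[46,0]]
[[13,6],[25,0],[30,6],[31,0],[42,6],[43,0],[45,6],[46,0]]
[[9,11],[20,6],[25,0],[30,6],[31,0],[42,6],[43,0],[45,6],[46,0]]
[[9,11],[20,6],[25,0],[30,6],[31,0],[35,17],[43,0],[45,6],[46,0]]
[[9,11],[20,6],[25,0],[28,11],[30,6],[31,0],[35,17],[43,0],[45,6],[46,0]]
[[9,11],[20,7],[28,11],[30,7],[31,0],[35,17],[43,0],[45,6],[46,0]]
[[9,12],[10,11],[20,7],[28,11],[30,7],[31,0],[35,17],[43,0],[45,6],[46,0]]
[[9,12],[10,11],[20,7],[28,11],[30,7],[31,20],[35,17],[43,0],[45,6],[46,0]]
[[9,12],[10,11],[20,7],[28,11],[30,7],[31,20],[35,17],[43,0],[45,6],[46,0]]
[[9,12],[10,11],[20,7],[28,11],[30,7],[31,20],[35,17],[43,0],[45,6],[46,0]]
[[6,15],[13,11],[20,7],[28,11],[30,7],[31,20],[35,17],[43,0],[45,6],[46,0]]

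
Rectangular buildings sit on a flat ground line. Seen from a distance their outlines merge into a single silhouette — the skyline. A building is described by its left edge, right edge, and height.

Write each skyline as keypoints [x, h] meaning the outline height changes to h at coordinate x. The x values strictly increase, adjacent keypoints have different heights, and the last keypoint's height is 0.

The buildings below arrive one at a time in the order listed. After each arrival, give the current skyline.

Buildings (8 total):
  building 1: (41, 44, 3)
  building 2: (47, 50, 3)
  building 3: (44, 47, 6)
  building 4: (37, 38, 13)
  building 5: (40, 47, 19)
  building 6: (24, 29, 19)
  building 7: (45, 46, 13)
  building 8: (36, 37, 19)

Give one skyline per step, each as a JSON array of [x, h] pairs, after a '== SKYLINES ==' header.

== SKYLINES ==
[[41,3],[44,0]]
[[41,3],[44,0],[47,3],[50,0]]
[[41,3],[44,6],[47,3],[50,0]]
[[37,13],[38,0],[41,3],[44,6],[47,3],[50,0]]
[[37,13],[38,0],[40,19],[47,3],[50,0]]
[[24,19],[29,0],[37,13],[38,0],[40,19],[47,3],[50,0]]
[[24,19],[29,0],[37,13],[38,0],[40,19],[47,3],[50,0]]
[[24,19],[29,0],[36,19],[37,13],[38,0],[40,19],[47,3],[50,0]]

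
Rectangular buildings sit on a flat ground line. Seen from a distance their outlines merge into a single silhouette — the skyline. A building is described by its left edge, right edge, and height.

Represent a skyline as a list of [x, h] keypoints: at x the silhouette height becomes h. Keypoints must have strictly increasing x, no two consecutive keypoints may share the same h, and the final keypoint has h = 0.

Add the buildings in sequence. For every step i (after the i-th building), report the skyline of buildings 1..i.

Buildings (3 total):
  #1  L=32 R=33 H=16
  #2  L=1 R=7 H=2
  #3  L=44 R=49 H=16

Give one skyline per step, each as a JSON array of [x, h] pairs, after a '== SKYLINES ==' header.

== SKYLINES ==
[[32,16],[33,0]]
[[1,2],[7,0],[32,16],[33,0]]
[[1,2],[7,0],[32,16],[33,0],[44,16],[49,0]]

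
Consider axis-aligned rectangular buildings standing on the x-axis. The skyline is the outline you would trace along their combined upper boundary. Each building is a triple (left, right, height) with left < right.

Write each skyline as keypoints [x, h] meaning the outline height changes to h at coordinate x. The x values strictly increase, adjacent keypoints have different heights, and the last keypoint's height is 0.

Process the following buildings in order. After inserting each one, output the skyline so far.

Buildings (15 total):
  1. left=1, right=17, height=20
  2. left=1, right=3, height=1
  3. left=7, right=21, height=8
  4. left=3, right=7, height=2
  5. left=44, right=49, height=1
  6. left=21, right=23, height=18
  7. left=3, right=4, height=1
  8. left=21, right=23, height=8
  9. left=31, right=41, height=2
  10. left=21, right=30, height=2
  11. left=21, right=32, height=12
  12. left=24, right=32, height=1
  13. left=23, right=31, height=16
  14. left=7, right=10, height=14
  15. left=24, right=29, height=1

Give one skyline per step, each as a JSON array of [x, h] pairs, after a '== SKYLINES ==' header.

== SKYLINES ==
[[1,20],[17,0]]
[[1,20],[17,0]]
[[1,20],[17,8],[21,0]]
[[1,20],[17,8],[21,0]]
[[1,20],[17,8],[21,0],[44,1],[49,0]]
[[1,20],[17,8],[21,18],[23,0],[44,1],[49,0]]
[[1,20],[17,8],[21,18],[23,0],[44,1],[49,0]]
[[1,20],[17,8],[21,18],[23,0],[44,1],[49,0]]
[[1,20],[17,8],[21,18],[23,0],[31,2],[41,0],[44,1],[49,0]]
[[1,20],[17,8],[21,18],[23,2],[30,0],[31,2],[41,0],[44,1],[49,0]]
[[1,20],[17,8],[21,18],[23,12],[32,2],[41,0],[44,1],[49,0]]
[[1,20],[17,8],[21,18],[23,12],[32,2],[41,0],[44,1],[49,0]]
[[1,20],[17,8],[21,18],[23,16],[31,12],[32,2],[41,0],[44,1],[49,0]]
[[1,20],[17,8],[21,18],[23,16],[31,12],[32,2],[41,0],[44,1],[49,0]]
[[1,20],[17,8],[21,18],[23,16],[31,12],[32,2],[41,0],[44,1],[49,0]]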